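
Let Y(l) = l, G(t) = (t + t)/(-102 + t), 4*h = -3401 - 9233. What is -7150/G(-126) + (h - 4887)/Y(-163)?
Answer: -43949189/6846 ≈ -6419.7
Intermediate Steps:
h = -6317/2 (h = (-3401 - 9233)/4 = (¼)*(-12634) = -6317/2 ≈ -3158.5)
G(t) = 2*t/(-102 + t) (G(t) = (2*t)/(-102 + t) = 2*t/(-102 + t))
-7150/G(-126) + (h - 4887)/Y(-163) = -7150/(2*(-126)/(-102 - 126)) + (-6317/2 - 4887)/(-163) = -7150/(2*(-126)/(-228)) - 16091/2*(-1/163) = -7150/(2*(-126)*(-1/228)) + 16091/326 = -7150/21/19 + 16091/326 = -7150*19/21 + 16091/326 = -135850/21 + 16091/326 = -43949189/6846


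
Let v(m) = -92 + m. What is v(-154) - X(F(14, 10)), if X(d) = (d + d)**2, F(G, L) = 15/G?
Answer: -12279/49 ≈ -250.59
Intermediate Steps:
X(d) = 4*d**2 (X(d) = (2*d)**2 = 4*d**2)
v(-154) - X(F(14, 10)) = (-92 - 154) - 4*(15/14)**2 = -246 - 4*(15*(1/14))**2 = -246 - 4*(15/14)**2 = -246 - 4*225/196 = -246 - 1*225/49 = -246 - 225/49 = -12279/49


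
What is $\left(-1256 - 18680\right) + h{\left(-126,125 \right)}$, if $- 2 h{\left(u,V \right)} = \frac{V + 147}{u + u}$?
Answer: $- \frac{1255934}{63} \approx -19935.0$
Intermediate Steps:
$h{\left(u,V \right)} = - \frac{147 + V}{4 u}$ ($h{\left(u,V \right)} = - \frac{\left(V + 147\right) \frac{1}{u + u}}{2} = - \frac{\left(147 + V\right) \frac{1}{2 u}}{2} = - \frac{\frac{1}{2} \frac{1}{u} \left(147 + V\right)}{2} = - \frac{147 + V}{4 u}$)
$\left(-1256 - 18680\right) + h{\left(-126,125 \right)} = \left(-1256 - 18680\right) + \frac{-147 - 125}{4 \left(-126\right)} = -19936 + \frac{1}{4} \left(- \frac{1}{126}\right) \left(-147 - 125\right) = -19936 + \frac{1}{4} \left(- \frac{1}{126}\right) \left(-272\right) = -19936 + \frac{34}{63} = - \frac{1255934}{63}$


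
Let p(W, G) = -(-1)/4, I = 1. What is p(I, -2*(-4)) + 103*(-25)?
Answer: -10299/4 ≈ -2574.8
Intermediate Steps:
p(W, G) = ¼ (p(W, G) = -(-1)/4 = -1*(-¼) = ¼)
p(I, -2*(-4)) + 103*(-25) = ¼ + 103*(-25) = ¼ - 2575 = -10299/4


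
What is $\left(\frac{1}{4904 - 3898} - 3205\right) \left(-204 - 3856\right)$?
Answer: $\frac{6545184870}{503} \approx 1.3012 \cdot 10^{7}$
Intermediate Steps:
$\left(\frac{1}{4904 - 3898} - 3205\right) \left(-204 - 3856\right) = \left(\frac{1}{1006} - 3205\right) \left(-4060\right) = \left(- \frac{3224229}{1006}\right) \left(-4060\right) = \frac{6545184870}{503}$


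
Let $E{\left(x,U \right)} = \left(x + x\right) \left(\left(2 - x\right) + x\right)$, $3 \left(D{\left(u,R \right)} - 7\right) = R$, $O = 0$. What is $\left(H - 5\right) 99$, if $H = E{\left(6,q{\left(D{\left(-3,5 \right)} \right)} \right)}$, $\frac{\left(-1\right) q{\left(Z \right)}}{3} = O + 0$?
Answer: $1881$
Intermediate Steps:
$D{\left(u,R \right)} = 7 + \frac{R}{3}$
$q{\left(Z \right)} = 0$ ($q{\left(Z \right)} = - 3 \left(0 + 0\right) = \left(-3\right) 0 = 0$)
$E{\left(x,U \right)} = 4 x$ ($E{\left(x,U \right)} = 2 x 2 = 4 x$)
$H = 24$ ($H = 4 \cdot 6 = 24$)
$\left(H - 5\right) 99 = \left(24 - 5\right) 99 = 19 \cdot 99 = 1881$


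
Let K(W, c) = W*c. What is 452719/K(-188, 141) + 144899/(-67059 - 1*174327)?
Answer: -18853501871/1066443348 ≈ -17.679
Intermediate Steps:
452719/K(-188, 141) + 144899/(-67059 - 1*174327) = 452719/((-188*141)) + 144899/(-67059 - 1*174327) = 452719/(-26508) + 144899/(-67059 - 174327) = 452719*(-1/26508) + 144899/(-241386) = -452719/26508 + 144899*(-1/241386) = -452719/26508 - 144899/241386 = -18853501871/1066443348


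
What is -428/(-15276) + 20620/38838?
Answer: 4605747/8240129 ≈ 0.55894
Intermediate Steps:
-428/(-15276) + 20620/38838 = -428*(-1/15276) + 20620*(1/38838) = 107/3819 + 10310/19419 = 4605747/8240129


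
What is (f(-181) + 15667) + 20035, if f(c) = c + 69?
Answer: 35590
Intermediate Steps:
f(c) = 69 + c
(f(-181) + 15667) + 20035 = ((69 - 181) + 15667) + 20035 = (-112 + 15667) + 20035 = 15555 + 20035 = 35590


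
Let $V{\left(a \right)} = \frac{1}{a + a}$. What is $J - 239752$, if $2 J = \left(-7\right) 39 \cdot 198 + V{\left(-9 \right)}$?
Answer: $- \frac{9604045}{36} \approx -2.6678 \cdot 10^{5}$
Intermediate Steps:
$V{\left(a \right)} = \frac{1}{2 a}$
$J = - \frac{972973}{36}$ ($J = \frac{\left(-7\right) 39 \cdot 198 + \frac{1}{2 \left(-9\right)}}{2} = \frac{\left(-273\right) 198 + \frac{1}{2} \left(- \frac{1}{9}\right)}{2} = \frac{-54054 - \frac{1}{18}}{2} = \frac{1}{2} \left(- \frac{972973}{18}\right) = - \frac{972973}{36} \approx -27027.0$)
$J - 239752 = - \frac{972973}{36} - 239752 = - \frac{9604045}{36}$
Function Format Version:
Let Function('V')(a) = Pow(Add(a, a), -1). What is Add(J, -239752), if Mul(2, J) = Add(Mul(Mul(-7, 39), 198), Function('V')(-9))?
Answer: Rational(-9604045, 36) ≈ -2.6678e+5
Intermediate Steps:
Function('V')(a) = Mul(Rational(1, 2), Pow(a, -1)) (Function('V')(a) = Pow(Mul(2, a), -1) = Mul(Rational(1, 2), Pow(a, -1)))
J = Rational(-972973, 36) (J = Mul(Rational(1, 2), Add(Mul(Mul(-7, 39), 198), Mul(Rational(1, 2), Pow(-9, -1)))) = Mul(Rational(1, 2), Add(Mul(-273, 198), Mul(Rational(1, 2), Rational(-1, 9)))) = Mul(Rational(1, 2), Add(-54054, Rational(-1, 18))) = Mul(Rational(1, 2), Rational(-972973, 18)) = Rational(-972973, 36) ≈ -27027.)
Add(J, -239752) = Add(Rational(-972973, 36), -239752) = Rational(-9604045, 36)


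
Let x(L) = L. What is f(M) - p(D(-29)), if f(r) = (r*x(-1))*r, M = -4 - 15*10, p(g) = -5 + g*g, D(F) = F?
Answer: -24552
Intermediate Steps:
p(g) = -5 + g²
M = -154 (M = -4 - 150 = -154)
f(r) = -r² (f(r) = (r*(-1))*r = (-r)*r = -r²)
f(M) - p(D(-29)) = -1*(-154)² - (-5 + (-29)²) = -1*23716 - (-5 + 841) = -23716 - 1*836 = -23716 - 836 = -24552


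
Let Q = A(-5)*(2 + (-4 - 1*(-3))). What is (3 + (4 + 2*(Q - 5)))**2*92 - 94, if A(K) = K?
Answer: 15454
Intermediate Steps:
Q = -5 (Q = -5*(2 + (-4 - 1*(-3))) = -5*(2 + (-4 + 3)) = -5*(2 - 1) = -5*1 = -5)
(3 + (4 + 2*(Q - 5)))**2*92 - 94 = (3 + (4 + 2*(-5 - 5)))**2*92 - 94 = (3 + (4 + 2*(-10)))**2*92 - 94 = (3 + (4 - 20))**2*92 - 94 = (3 - 16)**2*92 - 94 = (-13)**2*92 - 94 = 169*92 - 94 = 15548 - 94 = 15454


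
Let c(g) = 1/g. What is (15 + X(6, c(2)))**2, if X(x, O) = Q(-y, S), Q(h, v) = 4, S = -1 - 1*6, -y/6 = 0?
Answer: 361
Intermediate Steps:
y = 0 (y = -6*0 = 0)
S = -7 (S = -1 - 6 = -7)
X(x, O) = 4
(15 + X(6, c(2)))**2 = (15 + 4)**2 = 19**2 = 361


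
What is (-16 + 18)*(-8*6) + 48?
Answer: -48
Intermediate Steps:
(-16 + 18)*(-8*6) + 48 = 2*(-48) + 48 = -96 + 48 = -48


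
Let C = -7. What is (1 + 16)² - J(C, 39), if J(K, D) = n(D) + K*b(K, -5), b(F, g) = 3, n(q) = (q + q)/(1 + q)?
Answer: 6161/20 ≈ 308.05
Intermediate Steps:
n(q) = 2*q/(1 + q) (n(q) = (2*q)/(1 + q) = 2*q/(1 + q))
J(K, D) = 3*K + 2*D/(1 + D) (J(K, D) = 2*D/(1 + D) + K*3 = 2*D/(1 + D) + 3*K = 3*K + 2*D/(1 + D))
(1 + 16)² - J(C, 39) = (1 + 16)² - (2*39 + 3*(-7)*(1 + 39))/(1 + 39) = 17² - (78 + 3*(-7)*40)/40 = 289 - (78 - 840)/40 = 289 - (-762)/40 = 289 - 1*(-381/20) = 289 + 381/20 = 6161/20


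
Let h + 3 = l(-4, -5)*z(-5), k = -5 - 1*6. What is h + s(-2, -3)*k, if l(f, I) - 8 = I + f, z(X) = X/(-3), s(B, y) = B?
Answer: 52/3 ≈ 17.333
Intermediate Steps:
k = -11 (k = -5 - 6 = -11)
z(X) = -X/3 (z(X) = X*(-⅓) = -X/3)
l(f, I) = 8 + I + f (l(f, I) = 8 + (I + f) = 8 + I + f)
h = -14/3 (h = -3 + (8 - 5 - 4)*(-⅓*(-5)) = -3 - 1*5/3 = -3 - 5/3 = -14/3 ≈ -4.6667)
h + s(-2, -3)*k = -14/3 - 2*(-11) = -14/3 + 22 = 52/3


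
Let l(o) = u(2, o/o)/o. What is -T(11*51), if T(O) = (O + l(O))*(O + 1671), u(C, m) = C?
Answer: -234153912/187 ≈ -1.2522e+6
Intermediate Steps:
l(o) = 2/o
T(O) = (1671 + O)*(O + 2/O) (T(O) = (O + 2/O)*(O + 1671) = (O + 2/O)*(1671 + O) = (1671 + O)*(O + 2/O))
-T(11*51) = -(2 + (11*51)² + 1671*(11*51) + 3342/((11*51))) = -(2 + 561² + 1671*561 + 3342/561) = -(2 + 314721 + 937431 + 3342*(1/561)) = -(2 + 314721 + 937431 + 1114/187) = -1*234153912/187 = -234153912/187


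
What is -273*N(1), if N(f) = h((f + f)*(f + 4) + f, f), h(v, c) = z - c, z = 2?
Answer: -273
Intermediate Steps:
h(v, c) = 2 - c
N(f) = 2 - f
-273*N(1) = -273*(2 - 1*1) = -273*(2 - 1) = -273*1 = -273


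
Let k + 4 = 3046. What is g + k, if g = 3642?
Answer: 6684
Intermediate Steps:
k = 3042 (k = -4 + 3046 = 3042)
g + k = 3642 + 3042 = 6684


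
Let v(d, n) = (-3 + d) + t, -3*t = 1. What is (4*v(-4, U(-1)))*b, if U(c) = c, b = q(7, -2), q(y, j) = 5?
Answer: -440/3 ≈ -146.67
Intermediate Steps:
b = 5
t = -⅓ (t = -⅓*1 = -⅓ ≈ -0.33333)
v(d, n) = -10/3 + d (v(d, n) = (-3 + d) - ⅓ = -10/3 + d)
(4*v(-4, U(-1)))*b = (4*(-10/3 - 4))*5 = (4*(-22/3))*5 = -88/3*5 = -440/3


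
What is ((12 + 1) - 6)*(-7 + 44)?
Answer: 259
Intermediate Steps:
((12 + 1) - 6)*(-7 + 44) = (13 - 6)*37 = 7*37 = 259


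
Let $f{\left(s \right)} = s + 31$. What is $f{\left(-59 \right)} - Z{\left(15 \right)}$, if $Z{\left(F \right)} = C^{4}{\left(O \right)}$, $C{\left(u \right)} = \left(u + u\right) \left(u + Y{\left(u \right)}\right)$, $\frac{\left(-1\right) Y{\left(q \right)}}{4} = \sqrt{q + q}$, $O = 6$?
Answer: $-1651249180 + 907739136 \sqrt{3} \approx -7.8999 \cdot 10^{7}$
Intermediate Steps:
$Y{\left(q \right)} = - 4 \sqrt{2} \sqrt{q}$ ($Y{\left(q \right)} = - 4 \sqrt{q + q} = - 4 \sqrt{2 q} = - 4 \sqrt{2} \sqrt{q}$)
$C{\left(u \right)} = 2 u \left(u - 4 \sqrt{2} \sqrt{u}\right)$ ($C{\left(u \right)} = \left(u + u\right) \left(u - 4 \sqrt{2} \sqrt{u}\right) = 2 u \left(u - 4 \sqrt{2} \sqrt{u}\right)$)
$f{\left(s \right)} = 31 + s$
$Z{\left(F \right)} = \left(72 - 96 \sqrt{3}\right)^{4}$ ($Z{\left(F \right)} = \left(2 \cdot 6^{2} - 8 \sqrt{2} \cdot 6^{\frac{3}{2}}\right)^{4} = \left(2 \cdot 36 - 8 \sqrt{2} \cdot 6 \sqrt{6}\right)^{4} = \left(72 - 96 \sqrt{3}\right)^{4}$)
$f{\left(-59 \right)} - Z{\left(15 \right)} = \left(31 - 59\right) - \left(1651249152 - 907739136 \sqrt{3}\right) = -28 - \left(1651249152 - 907739136 \sqrt{3}\right) = -1651249180 + 907739136 \sqrt{3}$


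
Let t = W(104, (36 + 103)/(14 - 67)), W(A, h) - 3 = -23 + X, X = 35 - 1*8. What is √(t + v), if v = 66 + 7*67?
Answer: √542 ≈ 23.281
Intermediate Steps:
X = 27 (X = 35 - 8 = 27)
W(A, h) = 7 (W(A, h) = 3 + (-23 + 27) = 3 + 4 = 7)
t = 7
v = 535 (v = 66 + 469 = 535)
√(t + v) = √(7 + 535) = √542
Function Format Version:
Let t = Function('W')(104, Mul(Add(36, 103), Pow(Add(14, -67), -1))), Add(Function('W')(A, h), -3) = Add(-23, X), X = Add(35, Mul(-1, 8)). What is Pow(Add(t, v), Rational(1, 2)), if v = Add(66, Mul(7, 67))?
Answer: Pow(542, Rational(1, 2)) ≈ 23.281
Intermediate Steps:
X = 27 (X = Add(35, -8) = 27)
Function('W')(A, h) = 7 (Function('W')(A, h) = Add(3, Add(-23, 27)) = Add(3, 4) = 7)
t = 7
v = 535 (v = Add(66, 469) = 535)
Pow(Add(t, v), Rational(1, 2)) = Pow(Add(7, 535), Rational(1, 2)) = Pow(542, Rational(1, 2))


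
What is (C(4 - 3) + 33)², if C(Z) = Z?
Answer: 1156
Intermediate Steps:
(C(4 - 3) + 33)² = ((4 - 3) + 33)² = (1 + 33)² = 34² = 1156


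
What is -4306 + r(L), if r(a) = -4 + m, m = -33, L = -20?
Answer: -4343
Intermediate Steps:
r(a) = -37 (r(a) = -4 - 33 = -37)
-4306 + r(L) = -4306 - 37 = -4343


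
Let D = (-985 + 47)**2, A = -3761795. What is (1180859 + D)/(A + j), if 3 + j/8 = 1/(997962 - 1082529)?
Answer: -174267470601/318125747381 ≈ -0.54779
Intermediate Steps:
j = -2029616/84567 (j = -24 + 8/(997962 - 1082529) = -24 + 8/(-84567) = -24 + 8*(-1/84567) = -24 - 8/84567 = -2029616/84567 ≈ -24.000)
D = 879844 (D = (-938)**2 = 879844)
(1180859 + D)/(A + j) = (1180859 + 879844)/(-3761795 - 2029616/84567) = 2060703/(-318125747381/84567) = 2060703*(-84567/318125747381) = -174267470601/318125747381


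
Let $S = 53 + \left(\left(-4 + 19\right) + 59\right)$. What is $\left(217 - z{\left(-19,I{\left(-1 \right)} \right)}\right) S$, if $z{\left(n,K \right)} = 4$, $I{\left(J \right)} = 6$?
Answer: $27051$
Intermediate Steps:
$S = 127$ ($S = 53 + \left(15 + 59\right) = 53 + 74 = 127$)
$\left(217 - z{\left(-19,I{\left(-1 \right)} \right)}\right) S = \left(217 - 4\right) 127 = 213 \cdot 127 = 27051$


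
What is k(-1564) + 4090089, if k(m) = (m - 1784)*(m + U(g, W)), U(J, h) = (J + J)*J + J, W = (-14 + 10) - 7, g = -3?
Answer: 9276141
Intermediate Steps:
W = -11 (W = -4 - 7 = -11)
U(J, h) = J + 2*J² (U(J, h) = (2*J)*J + J = 2*J² + J = J + 2*J²)
k(m) = (-1784 + m)*(15 + m) (k(m) = (m - 1784)*(m - 3*(1 + 2*(-3))) = (-1784 + m)*(m - 3*(1 - 6)) = (-1784 + m)*(m - 3*(-5)) = (-1784 + m)*(m + 15) = (-1784 + m)*(15 + m))
k(-1564) + 4090089 = (-26760 + (-1564)² - 1769*(-1564)) + 4090089 = (-26760 + 2446096 + 2766716) + 4090089 = 5186052 + 4090089 = 9276141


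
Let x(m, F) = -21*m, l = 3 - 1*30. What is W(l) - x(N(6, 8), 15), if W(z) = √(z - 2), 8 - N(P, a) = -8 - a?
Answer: 504 + I*√29 ≈ 504.0 + 5.3852*I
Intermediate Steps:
l = -27 (l = 3 - 30 = -27)
N(P, a) = 16 + a (N(P, a) = 8 - (-8 - a) = 8 + (8 + a) = 16 + a)
W(z) = √(-2 + z)
W(l) - x(N(6, 8), 15) = √(-2 - 27) - (-21)*(16 + 8) = √(-29) - (-21)*24 = I*√29 - 1*(-504) = I*√29 + 504 = 504 + I*√29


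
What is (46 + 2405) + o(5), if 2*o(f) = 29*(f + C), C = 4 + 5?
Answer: 2654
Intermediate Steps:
C = 9
o(f) = 261/2 + 29*f/2 (o(f) = (29*(f + 9))/2 = (29*(9 + f))/2 = (261 + 29*f)/2 = 261/2 + 29*f/2)
(46 + 2405) + o(5) = (46 + 2405) + (261/2 + (29/2)*5) = 2451 + (261/2 + 145/2) = 2451 + 203 = 2654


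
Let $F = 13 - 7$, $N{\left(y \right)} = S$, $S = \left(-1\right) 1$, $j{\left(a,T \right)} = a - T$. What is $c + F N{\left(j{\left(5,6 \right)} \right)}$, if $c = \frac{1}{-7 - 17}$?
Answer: $- \frac{145}{24} \approx -6.0417$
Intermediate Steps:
$S = -1$
$N{\left(y \right)} = -1$
$F = 6$
$c = - \frac{1}{24}$ ($c = \frac{1}{-7 - 17} = \frac{1}{-24} = - \frac{1}{24} \approx -0.041667$)
$c + F N{\left(j{\left(5,6 \right)} \right)} = - \frac{1}{24} + 6 \left(-1\right) = - \frac{1}{24} - 6 = - \frac{145}{24}$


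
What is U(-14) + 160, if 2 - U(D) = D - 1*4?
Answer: 180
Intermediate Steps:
U(D) = 6 - D (U(D) = 2 - (D - 1*4) = 2 - (D - 4) = 2 - (-4 + D) = 2 + (4 - D) = 6 - D)
U(-14) + 160 = (6 - 1*(-14)) + 160 = (6 + 14) + 160 = 20 + 160 = 180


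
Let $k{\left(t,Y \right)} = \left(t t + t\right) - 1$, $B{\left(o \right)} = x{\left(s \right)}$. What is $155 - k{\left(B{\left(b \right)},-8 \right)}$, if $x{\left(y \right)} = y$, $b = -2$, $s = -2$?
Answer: $154$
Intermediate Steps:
$B{\left(o \right)} = -2$
$k{\left(t,Y \right)} = -1 + t + t^{2}$ ($k{\left(t,Y \right)} = \left(t^{2} + t\right) - 1 = \left(t + t^{2}\right) - 1 = -1 + t + t^{2}$)
$155 - k{\left(B{\left(b \right)},-8 \right)} = 155 - \left(-1 - 2 + \left(-2\right)^{2}\right) = 155 - \left(-1 - 2 + 4\right) = 155 - 1 = 154$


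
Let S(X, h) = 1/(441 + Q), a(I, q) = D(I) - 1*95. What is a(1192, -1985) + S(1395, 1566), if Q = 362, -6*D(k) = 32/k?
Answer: -34100554/358941 ≈ -95.003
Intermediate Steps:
D(k) = -16/(3*k)
a(I, q) = -95 - 16/(3*I) (a(I, q) = -16/(3*I) - 1*95 = -16/(3*I) - 95 = -95 - 16/(3*I))
S(X, h) = 1/803 (S(X, h) = 1/(441 + 362) = 1/803)
a(1192, -1985) + S(1395, 1566) = (-95 - 16/3/1192) + 1/803 = (-95 - 16/3*1/1192) + 1/803 = (-95 - 2/447) + 1/803 = -42467/447 + 1/803 = -34100554/358941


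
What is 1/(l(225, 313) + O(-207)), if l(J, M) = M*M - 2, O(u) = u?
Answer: 1/97760 ≈ 1.0229e-5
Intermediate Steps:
l(J, M) = -2 + M**2 (l(J, M) = M**2 - 2 = -2 + M**2)
1/(l(225, 313) + O(-207)) = 1/((-2 + 313**2) - 207) = 1/((-2 + 97969) - 207) = 1/(97967 - 207) = 1/97760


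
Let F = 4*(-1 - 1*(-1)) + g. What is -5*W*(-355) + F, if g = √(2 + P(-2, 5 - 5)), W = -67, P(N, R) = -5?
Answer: -118925 + I*√3 ≈ -1.1893e+5 + 1.732*I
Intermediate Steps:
g = I*√3 (g = √(2 - 5) = √(-3) = I*√3 ≈ 1.732*I)
F = I*√3 (F = 4*(-1 - 1*(-1)) + I*√3 = 4*(-1 + 1) + I*√3 = 4*0 + I*√3 = 0 + I*√3 = I*√3 ≈ 1.732*I)
-5*W*(-355) + F = -5*(-67)*(-355) + I*√3 = 335*(-355) + I*√3 = -118925 + I*√3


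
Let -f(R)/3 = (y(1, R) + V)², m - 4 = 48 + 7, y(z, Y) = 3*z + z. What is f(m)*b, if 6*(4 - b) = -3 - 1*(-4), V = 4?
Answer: -736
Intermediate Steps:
y(z, Y) = 4*z
m = 59 (m = 4 + (48 + 7) = 4 + 55 = 59)
f(R) = -192 (f(R) = -3*(4*1 + 4)² = -3*(4 + 4)² = -3*8² = -3*64 = -192)
b = 23/6 (b = 4 - (-3 - 1*(-4))/6 = 4 - (-3 + 4)/6 = 4 - ⅙*1 = 4 - ⅙ = 23/6 ≈ 3.8333)
f(m)*b = -192*23/6 = -736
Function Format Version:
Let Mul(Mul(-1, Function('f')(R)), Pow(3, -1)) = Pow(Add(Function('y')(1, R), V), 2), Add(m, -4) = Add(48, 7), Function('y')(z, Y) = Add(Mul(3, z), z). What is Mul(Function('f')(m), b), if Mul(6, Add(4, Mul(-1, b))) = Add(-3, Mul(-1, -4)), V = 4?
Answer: -736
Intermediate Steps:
Function('y')(z, Y) = Mul(4, z)
m = 59 (m = Add(4, Add(48, 7)) = Add(4, 55) = 59)
Function('f')(R) = -192 (Function('f')(R) = Mul(-3, Pow(Add(Mul(4, 1), 4), 2)) = Mul(-3, Pow(Add(4, 4), 2)) = Mul(-3, Pow(8, 2)) = Mul(-3, 64) = -192)
b = Rational(23, 6) (b = Add(4, Mul(Rational(-1, 6), Add(-3, Mul(-1, -4)))) = Add(4, Mul(Rational(-1, 6), Add(-3, 4))) = Add(4, Mul(Rational(-1, 6), 1)) = Add(4, Rational(-1, 6)) = Rational(23, 6) ≈ 3.8333)
Mul(Function('f')(m), b) = Mul(-192, Rational(23, 6)) = -736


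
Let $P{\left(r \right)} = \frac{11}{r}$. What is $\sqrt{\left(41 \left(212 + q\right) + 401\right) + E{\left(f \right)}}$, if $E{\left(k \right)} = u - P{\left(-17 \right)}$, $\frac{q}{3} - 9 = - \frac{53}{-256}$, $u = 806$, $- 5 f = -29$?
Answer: $\frac{3 \sqrt{90688863}}{272} \approx 105.03$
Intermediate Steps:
$f = \frac{29}{5}$ ($f = \left(- \frac{1}{5}\right) \left(-29\right) = \frac{29}{5} \approx 5.8$)
$q = \frac{7071}{256}$ ($q = 27 + 3 \left(- \frac{53}{-256}\right) = 27 + 3 \left(\left(-53\right) \left(- \frac{1}{256}\right)\right) = 27 + 3 \cdot \frac{53}{256} = 27 + \frac{159}{256} = \frac{7071}{256} \approx 27.621$)
$E{\left(k \right)} = \frac{13713}{17}$ ($E{\left(k \right)} = 806 - \frac{11}{-17} = 806 - 11 \left(- \frac{1}{17}\right) = 806 - - \frac{11}{17} = 806 + \frac{11}{17} = \frac{13713}{17}$)
$\sqrt{\left(41 \left(212 + q\right) + 401\right) + E{\left(f \right)}} = \sqrt{\left(41 \left(212 + \frac{7071}{256}\right) + 401\right) + \frac{13713}{17}} = \sqrt{\left(41 \cdot \frac{61343}{256} + 401\right) + \frac{13713}{17}} = \sqrt{\left(\frac{2515063}{256} + 401\right) + \frac{13713}{17}} = \sqrt{\frac{2617719}{256} + \frac{13713}{17}} = \sqrt{\frac{48011751}{4352}} = \frac{3 \sqrt{90688863}}{272}$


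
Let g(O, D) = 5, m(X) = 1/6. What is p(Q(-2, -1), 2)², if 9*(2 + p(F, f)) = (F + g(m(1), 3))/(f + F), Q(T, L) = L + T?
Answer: 400/81 ≈ 4.9383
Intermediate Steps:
m(X) = ⅙ (m(X) = 1*(⅙) = ⅙)
p(F, f) = -2 + (5 + F)/(9*(F + f)) (p(F, f) = -2 + ((F + 5)/(f + F))/9 = -2 + ((5 + F)/(F + f))/9 = -2 + (5 + F)/(9*(F + f)))
p(Q(-2, -1), 2)² = ((5 - 18*2 - 17*(-1 - 2))/(9*((-1 - 2) + 2)))² = ((5 - 36 - 17*(-3))/(9*(-3 + 2)))² = ((⅑)*(5 - 36 + 51)/(-1))² = ((⅑)*(-1)*20)² = (-20/9)² = 400/81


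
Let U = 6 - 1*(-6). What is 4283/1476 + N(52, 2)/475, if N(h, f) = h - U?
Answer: 418693/140220 ≈ 2.9860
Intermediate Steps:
U = 12 (U = 6 + 6 = 12)
N(h, f) = -12 + h (N(h, f) = h - 1*12 = h - 12 = -12 + h)
4283/1476 + N(52, 2)/475 = 4283/1476 + (-12 + 52)/475 = 4283*(1/1476) + 40*(1/475) = 4283/1476 + 8/95 = 418693/140220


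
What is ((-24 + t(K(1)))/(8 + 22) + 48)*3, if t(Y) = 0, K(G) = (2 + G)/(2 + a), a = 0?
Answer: 708/5 ≈ 141.60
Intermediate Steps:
K(G) = 1 + G/2 (K(G) = (2 + G)/(2 + 0) = (2 + G)/2 = (2 + G)*(½) = 1 + G/2)
((-24 + t(K(1)))/(8 + 22) + 48)*3 = ((-24 + 0)/(8 + 22) + 48)*3 = (-24/30 + 48)*3 = (-24*1/30 + 48)*3 = (-⅘ + 48)*3 = (236/5)*3 = 708/5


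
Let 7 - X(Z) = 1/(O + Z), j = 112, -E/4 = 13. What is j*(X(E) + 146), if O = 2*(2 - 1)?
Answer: 428456/25 ≈ 17138.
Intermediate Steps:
O = 2 (O = 2*1 = 2)
E = -52 (E = -4*13 = -52)
X(Z) = 7 - 1/(2 + Z)
j*(X(E) + 146) = 112*((13 + 7*(-52))/(2 - 52) + 146) = 112*((13 - 364)/(-50) + 146) = 112*(-1/50*(-351) + 146) = 112*(351/50 + 146) = 112*(7651/50) = 428456/25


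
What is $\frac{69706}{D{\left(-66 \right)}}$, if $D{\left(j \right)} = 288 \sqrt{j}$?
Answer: $- \frac{34853 i \sqrt{66}}{9504} \approx - 29.792 i$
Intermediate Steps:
$\frac{69706}{D{\left(-66 \right)}} = \frac{69706}{288 \sqrt{-66}} = \frac{69706}{288 i \sqrt{66}} = 69706 \left(- \frac{i \sqrt{66}}{19008}\right) = - \frac{34853 i \sqrt{66}}{9504}$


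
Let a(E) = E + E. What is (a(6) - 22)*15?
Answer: -150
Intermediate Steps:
a(E) = 2*E
(a(6) - 22)*15 = (2*6 - 22)*15 = (12 - 22)*15 = -10*15 = -150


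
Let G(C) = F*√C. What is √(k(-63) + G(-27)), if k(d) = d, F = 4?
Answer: √(-63 + 12*I*√3) ≈ 1.2923 + 8.0418*I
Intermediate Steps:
G(C) = 4*√C
√(k(-63) + G(-27)) = √(-63 + 4*√(-27)) = √(-63 + 4*(3*I*√3)) = √(-63 + 12*I*√3)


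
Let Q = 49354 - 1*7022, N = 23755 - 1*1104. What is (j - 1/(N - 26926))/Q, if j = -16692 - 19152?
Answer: -153233099/180969300 ≈ -0.84674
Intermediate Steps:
N = 22651 (N = 23755 - 1104 = 22651)
j = -35844
Q = 42332 (Q = 49354 - 7022 = 42332)
(j - 1/(N - 26926))/Q = (-35844 - 1/(22651 - 26926))/42332 = (-35844 - 1/(-4275))*(1/42332) = (-35844 - 1*(-1/4275))*(1/42332) = (-35844 + 1/4275)*(1/42332) = -153233099/4275*1/42332 = -153233099/180969300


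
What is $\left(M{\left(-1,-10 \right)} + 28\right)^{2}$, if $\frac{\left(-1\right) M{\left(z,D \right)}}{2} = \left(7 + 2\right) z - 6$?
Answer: $3364$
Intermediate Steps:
$M{\left(z,D \right)} = 12 - 18 z$ ($M{\left(z,D \right)} = - 2 \left(\left(7 + 2\right) z - 6\right) = - 2 \left(9 z - 6\right) = - 2 \left(-6 + 9 z\right) = 12 - 18 z$)
$\left(M{\left(-1,-10 \right)} + 28\right)^{2} = \left(\left(12 - -18\right) + 28\right)^{2} = \left(\left(12 + 18\right) + 28\right)^{2} = \left(30 + 28\right)^{2} = 58^{2} = 3364$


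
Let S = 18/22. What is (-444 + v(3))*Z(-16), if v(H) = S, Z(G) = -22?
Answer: 9750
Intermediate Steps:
S = 9/11 (S = 18*(1/22) = 9/11 ≈ 0.81818)
v(H) = 9/11
(-444 + v(3))*Z(-16) = (-444 + 9/11)*(-22) = -4875/11*(-22) = 9750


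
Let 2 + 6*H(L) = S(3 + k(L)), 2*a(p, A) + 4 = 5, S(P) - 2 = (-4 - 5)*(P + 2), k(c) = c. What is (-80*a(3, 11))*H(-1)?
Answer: 240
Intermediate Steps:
S(P) = -16 - 9*P (S(P) = 2 + (-4 - 5)*(P + 2) = 2 - 9*(2 + P) = 2 + (-18 - 9*P) = -16 - 9*P)
a(p, A) = ½ (a(p, A) = -2 + (½)*5 = -2 + 5/2 = ½)
H(L) = -15/2 - 3*L/2 (H(L) = -⅓ + (-16 - 9*(3 + L))/6 = -⅓ + (-16 + (-27 - 9*L))/6 = -⅓ + (-43 - 9*L)/6 = -⅓ + (-43/6 - 3*L/2) = -15/2 - 3*L/2)
(-80*a(3, 11))*H(-1) = (-80*½)*(-15/2 - 3/2*(-1)) = -40*(-15/2 + 3/2) = -40*(-6) = 240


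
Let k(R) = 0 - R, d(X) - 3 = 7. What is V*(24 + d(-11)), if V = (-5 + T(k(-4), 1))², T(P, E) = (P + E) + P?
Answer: 544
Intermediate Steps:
d(X) = 10 (d(X) = 3 + 7 = 10)
k(R) = -R
T(P, E) = E + 2*P (T(P, E) = (E + P) + P = E + 2*P)
V = 16 (V = (-5 + (1 + 2*(-1*(-4))))² = (-5 + (1 + 2*4))² = (-5 + (1 + 8))² = (-5 + 9)² = 4² = 16)
V*(24 + d(-11)) = 16*(24 + 10) = 16*34 = 544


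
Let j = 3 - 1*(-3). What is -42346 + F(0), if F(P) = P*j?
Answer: -42346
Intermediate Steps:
j = 6 (j = 3 + 3 = 6)
F(P) = 6*P (F(P) = P*6 = 6*P)
-42346 + F(0) = -42346 + 6*0 = -42346 + 0 = -42346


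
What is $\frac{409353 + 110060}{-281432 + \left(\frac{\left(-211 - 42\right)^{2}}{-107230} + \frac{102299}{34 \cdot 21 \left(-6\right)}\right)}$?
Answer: $- \frac{119302237130580}{64646797965283} \approx -1.8454$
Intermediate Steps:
$\frac{409353 + 110060}{-281432 + \left(\frac{\left(-211 - 42\right)^{2}}{-107230} + \frac{102299}{34 \cdot 21 \left(-6\right)}\right)} = \frac{519413}{-281432 + \left(\left(-253\right)^{2} \left(- \frac{1}{107230}\right) + \frac{102299}{714 \left(-6\right)}\right)} = \frac{519413}{-281432 + \left(64009 \left(- \frac{1}{107230}\right) + \frac{102299}{-4284}\right)} = \frac{519413}{-281432 + \left(- \frac{64009}{107230} + 102299 \left(- \frac{1}{4284}\right)\right)} = \frac{519413}{-281432 - \frac{5621868163}{229686660}} = \frac{519413}{- \frac{64646797965283}{229686660}} = 519413 \left(- \frac{229686660}{64646797965283}\right) = - \frac{119302237130580}{64646797965283}$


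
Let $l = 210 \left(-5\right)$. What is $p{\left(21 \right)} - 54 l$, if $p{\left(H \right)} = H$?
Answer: $56721$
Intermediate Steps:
$l = -1050$
$p{\left(21 \right)} - 54 l = 21 - -56700 = 21 + 56700 = 56721$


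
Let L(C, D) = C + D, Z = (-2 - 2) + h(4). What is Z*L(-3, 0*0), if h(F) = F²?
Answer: -36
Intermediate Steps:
Z = 12 (Z = (-2 - 2) + 4² = -4 + 16 = 12)
Z*L(-3, 0*0) = 12*(-3 + 0*0) = 12*(-3 + 0) = 12*(-3) = -36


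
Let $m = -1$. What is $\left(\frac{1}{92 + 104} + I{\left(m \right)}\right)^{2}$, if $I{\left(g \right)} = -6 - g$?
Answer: $\frac{958441}{38416} \approx 24.949$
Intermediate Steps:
$\left(\frac{1}{92 + 104} + I{\left(m \right)}\right)^{2} = \left(\frac{1}{92 + 104} - 5\right)^{2} = \left(\frac{1}{196} + \left(-6 + 1\right)\right)^{2} = \left(\frac{1}{196} - 5\right)^{2} = \left(- \frac{979}{196}\right)^{2} = \frac{958441}{38416}$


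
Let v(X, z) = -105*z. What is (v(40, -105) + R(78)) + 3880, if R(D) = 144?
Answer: 15049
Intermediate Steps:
(v(40, -105) + R(78)) + 3880 = (-105*(-105) + 144) + 3880 = (11025 + 144) + 3880 = 11169 + 3880 = 15049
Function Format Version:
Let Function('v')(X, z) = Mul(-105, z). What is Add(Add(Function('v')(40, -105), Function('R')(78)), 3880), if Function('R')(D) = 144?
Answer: 15049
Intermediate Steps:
Add(Add(Function('v')(40, -105), Function('R')(78)), 3880) = Add(Add(Mul(-105, -105), 144), 3880) = Add(Add(11025, 144), 3880) = Add(11169, 3880) = 15049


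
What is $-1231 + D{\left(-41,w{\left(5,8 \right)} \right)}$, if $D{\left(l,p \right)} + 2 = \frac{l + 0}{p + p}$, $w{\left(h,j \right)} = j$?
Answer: $- \frac{19769}{16} \approx -1235.6$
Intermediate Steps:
$D{\left(l,p \right)} = -2 + \frac{l}{2 p}$ ($D{\left(l,p \right)} = -2 + \frac{l + 0}{p + p} = -2 + \frac{l}{2 p}$)
$-1231 + D{\left(-41,w{\left(5,8 \right)} \right)} = -1231 + \left(-2 + \frac{1}{2} \left(-41\right) \frac{1}{8}\right) = -1231 - \frac{73}{16} = - \frac{19769}{16}$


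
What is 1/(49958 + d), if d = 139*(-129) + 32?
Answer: 1/32059 ≈ 3.1192e-5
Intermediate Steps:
d = -17899 (d = -17931 + 32 = -17899)
1/(49958 + d) = 1/(49958 - 17899) = 1/32059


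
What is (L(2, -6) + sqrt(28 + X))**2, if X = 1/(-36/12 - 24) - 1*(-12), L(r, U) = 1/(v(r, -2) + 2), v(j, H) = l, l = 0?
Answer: 4343/108 + sqrt(3237)/9 ≈ 46.535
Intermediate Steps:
v(j, H) = 0
L(r, U) = 1/2 (L(r, U) = 1/(0 + 2) = 1/2)
X = 323/27 (X = 1/(-36*1/12 - 24) + 12 = 1/(-3 - 24) + 12 = 1/(-27) + 12 = -1/27 + 12 = 323/27 ≈ 11.963)
(L(2, -6) + sqrt(28 + X))**2 = (1/2 + sqrt(28 + 323/27))**2 = (1/2 + sqrt(1079/27))**2 = (1/2 + sqrt(3237)/9)**2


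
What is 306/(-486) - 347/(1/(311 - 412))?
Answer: 946252/27 ≈ 35046.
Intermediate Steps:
306/(-486) - 347/(1/(311 - 412)) = 306*(-1/486) - 347/(1/(-101)) = -17/27 - 347/(-1/101) = -17/27 - 347*(-101) = -17/27 + 35047 = 946252/27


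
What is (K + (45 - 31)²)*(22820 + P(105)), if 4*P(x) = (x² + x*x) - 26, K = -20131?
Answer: -564678810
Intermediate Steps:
P(x) = -13/2 + x²/2 (P(x) = ((x² + x*x) - 26)/4 = ((x² + x²) - 26)/4 = (2*x² - 26)/4 = (-26 + 2*x²)/4 = -13/2 + x²/2)
(K + (45 - 31)²)*(22820 + P(105)) = (-20131 + (45 - 31)²)*(22820 + (-13/2 + (½)*105²)) = (-20131 + 14²)*(22820 + (-13/2 + (½)*11025)) = (-20131 + 196)*(22820 + (-13/2 + 11025/2)) = -19935*(22820 + 5506) = -19935*28326 = -564678810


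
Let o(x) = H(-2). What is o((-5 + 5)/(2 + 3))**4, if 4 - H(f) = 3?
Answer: 1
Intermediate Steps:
H(f) = 1 (H(f) = 4 - 1*3 = 4 - 3 = 1)
o(x) = 1
o((-5 + 5)/(2 + 3))**4 = 1**4 = 1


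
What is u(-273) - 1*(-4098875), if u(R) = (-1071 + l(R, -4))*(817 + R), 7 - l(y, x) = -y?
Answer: 3371547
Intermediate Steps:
l(y, x) = 7 + y (l(y, x) = 7 - (-1)*y = 7 + y)
u(R) = (-1064 + R)*(817 + R) (u(R) = (-1071 + (7 + R))*(817 + R) = (-1064 + R)*(817 + R))
u(-273) - 1*(-4098875) = (-869288 + (-273)**2 - 247*(-273)) - 1*(-4098875) = (-869288 + 74529 + 67431) + 4098875 = -727328 + 4098875 = 3371547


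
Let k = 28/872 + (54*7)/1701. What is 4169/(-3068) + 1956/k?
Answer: 11771897365/1530932 ≈ 7689.4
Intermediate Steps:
k = 499/1962 (k = 28*(1/872) + 378*(1/1701) = 7/218 + 2/9 = 499/1962 ≈ 0.25433)
4169/(-3068) + 1956/k = 4169/(-3068) + 1956/(499/1962) = 4169*(-1/3068) + 1956*(1962/499) = -4169/3068 + 3837672/499 = 11771897365/1530932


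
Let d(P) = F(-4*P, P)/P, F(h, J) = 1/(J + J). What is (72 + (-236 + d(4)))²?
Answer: 27531009/1024 ≈ 26886.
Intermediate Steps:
F(h, J) = 1/(2*J)
d(P) = 1/(2*P²) (d(P) = (1/(2*P))/P = 1/(2*P²))
(72 + (-236 + d(4)))² = (72 + (-236 + (½)/4²))² = (72 + (-236 + (½)*(1/16)))² = (72 + (-236 + 1/32))² = (72 - 7551/32)² = (-5247/32)² = 27531009/1024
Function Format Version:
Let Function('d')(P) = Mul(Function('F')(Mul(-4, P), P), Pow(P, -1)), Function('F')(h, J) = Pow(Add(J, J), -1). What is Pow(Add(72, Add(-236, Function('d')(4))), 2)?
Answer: Rational(27531009, 1024) ≈ 26886.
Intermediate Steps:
Function('F')(h, J) = Mul(Rational(1, 2), Pow(J, -1)) (Function('F')(h, J) = Pow(Mul(2, J), -1) = Mul(Rational(1, 2), Pow(J, -1)))
Function('d')(P) = Mul(Rational(1, 2), Pow(P, -2)) (Function('d')(P) = Mul(Mul(Rational(1, 2), Pow(P, -1)), Pow(P, -1)) = Mul(Rational(1, 2), Pow(P, -2)))
Pow(Add(72, Add(-236, Function('d')(4))), 2) = Pow(Add(72, Add(-236, Mul(Rational(1, 2), Pow(4, -2)))), 2) = Pow(Add(72, Add(-236, Mul(Rational(1, 2), Rational(1, 16)))), 2) = Pow(Add(72, Add(-236, Rational(1, 32))), 2) = Pow(Add(72, Rational(-7551, 32)), 2) = Pow(Rational(-5247, 32), 2) = Rational(27531009, 1024)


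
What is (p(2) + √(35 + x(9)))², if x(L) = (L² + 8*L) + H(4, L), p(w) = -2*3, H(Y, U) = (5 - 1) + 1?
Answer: (6 - √193)² ≈ 62.291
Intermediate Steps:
H(Y, U) = 5 (H(Y, U) = 4 + 1 = 5)
p(w) = -6
x(L) = 5 + L² + 8*L (x(L) = (L² + 8*L) + 5 = 5 + L² + 8*L)
(p(2) + √(35 + x(9)))² = (-6 + √(35 + (5 + 9² + 8*9)))² = (-6 + √(35 + (5 + 81 + 72)))² = (-6 + √(35 + 158))² = (-6 + √193)²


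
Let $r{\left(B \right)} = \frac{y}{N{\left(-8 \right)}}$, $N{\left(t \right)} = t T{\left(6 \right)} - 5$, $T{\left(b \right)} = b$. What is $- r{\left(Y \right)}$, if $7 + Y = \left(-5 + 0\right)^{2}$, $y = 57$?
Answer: $\frac{57}{53} \approx 1.0755$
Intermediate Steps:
$N{\left(t \right)} = -5 + 6 t$ ($N{\left(t \right)} = t 6 - 5 = 6 t - 5 = -5 + 6 t$)
$Y = 18$ ($Y = -7 + \left(-5 + 0\right)^{2} = -7 + \left(-5\right)^{2} = -7 + 25 = 18$)
$r{\left(B \right)} = - \frac{57}{53}$ ($r{\left(B \right)} = \frac{57}{-5 + 6 \left(-8\right)} = \frac{57}{-5 - 48} = \frac{57}{-53} = 57 \left(- \frac{1}{53}\right) = - \frac{57}{53}$)
$- r{\left(Y \right)} = \left(-1\right) \left(- \frac{57}{53}\right) = \frac{57}{53}$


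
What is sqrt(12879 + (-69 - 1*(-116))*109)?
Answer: sqrt(18002) ≈ 134.17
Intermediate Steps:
sqrt(12879 + (-69 - 1*(-116))*109) = sqrt(12879 + (-69 + 116)*109) = sqrt(12879 + 47*109) = sqrt(12879 + 5123) = sqrt(18002)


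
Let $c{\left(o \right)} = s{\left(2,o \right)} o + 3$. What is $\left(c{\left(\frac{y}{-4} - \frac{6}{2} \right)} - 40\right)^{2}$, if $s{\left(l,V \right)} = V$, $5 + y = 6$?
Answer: $\frac{178929}{256} \approx 698.94$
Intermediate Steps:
$y = 1$ ($y = -5 + 6 = 1$)
$c{\left(o \right)} = 3 + o^{2}$ ($c{\left(o \right)} = o o + 3 = o^{2} + 3 = 3 + o^{2}$)
$\left(c{\left(\frac{y}{-4} - \frac{6}{2} \right)} - 40\right)^{2} = \left(\left(3 + \left(1 \frac{1}{-4} - \frac{6}{2}\right)^{2}\right) - 40\right)^{2} = \left(\left(3 + \left(1 \left(- \frac{1}{4}\right) - 3\right)^{2}\right) - 40\right)^{2} = \left(\left(3 + \left(- \frac{1}{4} - 3\right)^{2}\right) - 40\right)^{2} = \left(\left(3 + \left(- \frac{13}{4}\right)^{2}\right) - 40\right)^{2} = \left(\left(3 + \frac{169}{16}\right) - 40\right)^{2} = \left(\frac{217}{16} - 40\right)^{2} = \left(- \frac{423}{16}\right)^{2} = \frac{178929}{256}$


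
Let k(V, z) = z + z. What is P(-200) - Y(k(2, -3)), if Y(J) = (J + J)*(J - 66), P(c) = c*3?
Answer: -1464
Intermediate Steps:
k(V, z) = 2*z
P(c) = 3*c
Y(J) = 2*J*(-66 + J) (Y(J) = (2*J)*(-66 + J) = 2*J*(-66 + J))
P(-200) - Y(k(2, -3)) = 3*(-200) - 2*2*(-3)*(-66 + 2*(-3)) = -600 - 2*(-6)*(-66 - 6) = -600 - 2*(-6)*(-72) = -600 - 1*864 = -600 - 864 = -1464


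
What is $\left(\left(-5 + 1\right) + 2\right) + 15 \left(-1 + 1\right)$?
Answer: $-2$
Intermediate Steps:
$\left(\left(-5 + 1\right) + 2\right) + 15 \left(-1 + 1\right) = \left(-4 + 2\right) + 15 \cdot 0 = -2 + 0 = -2$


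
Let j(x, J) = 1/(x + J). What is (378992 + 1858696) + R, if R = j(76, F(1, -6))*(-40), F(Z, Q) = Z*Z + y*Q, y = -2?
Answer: 199154192/89 ≈ 2.2377e+6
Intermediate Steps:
F(Z, Q) = Z² - 2*Q (F(Z, Q) = Z*Z - 2*Q = Z² - 2*Q)
j(x, J) = 1/(J + x)
R = -40/89 (R = -40/((1² - 2*(-6)) + 76) = -40/((1 + 12) + 76) = -40/(13 + 76) = -40/89 ≈ -0.44944)
(378992 + 1858696) + R = (378992 + 1858696) - 40/89 = 2237688 - 40/89 = 199154192/89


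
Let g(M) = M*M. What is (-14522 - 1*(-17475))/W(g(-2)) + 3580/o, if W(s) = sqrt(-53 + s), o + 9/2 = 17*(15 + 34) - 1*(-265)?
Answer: 7160/2187 - 2953*I/7 ≈ 3.2739 - 421.86*I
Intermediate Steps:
g(M) = M**2
o = 2187/2 (o = -9/2 + (17*(15 + 34) - 1*(-265)) = -9/2 + (17*49 + 265) = -9/2 + (833 + 265) = -9/2 + 1098 = 2187/2 ≈ 1093.5)
(-14522 - 1*(-17475))/W(g(-2)) + 3580/o = (-14522 - 1*(-17475))/(sqrt(-53 + (-2)**2)) + 3580/(2187/2) = (-14522 + 17475)/(sqrt(-53 + 4)) + 3580*(2/2187) = 2953/(sqrt(-49)) + 7160/2187 = 2953/((7*I)) + 7160/2187 = 2953*(-I/7) + 7160/2187 = -2953*I/7 + 7160/2187 = 7160/2187 - 2953*I/7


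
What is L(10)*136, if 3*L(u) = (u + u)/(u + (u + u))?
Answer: 272/9 ≈ 30.222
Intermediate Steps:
L(u) = 2/9 (L(u) = ((u + u)/(u + (u + u)))/3 = ((2*u)/(u + 2*u))/3 = ((2*u)/((3*u)))/3 = ((2*u)*(1/(3*u)))/3 = (⅓)*(⅔) = 2/9)
L(10)*136 = (2/9)*136 = 272/9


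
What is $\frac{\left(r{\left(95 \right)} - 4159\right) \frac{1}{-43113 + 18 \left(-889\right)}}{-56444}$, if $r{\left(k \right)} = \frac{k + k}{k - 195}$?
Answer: $- \frac{41609}{33366870600} \approx -1.247 \cdot 10^{-6}$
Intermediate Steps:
$r{\left(k \right)} = \frac{2 k}{-195 + k}$
$\frac{\left(r{\left(95 \right)} - 4159\right) \frac{1}{-43113 + 18 \left(-889\right)}}{-56444} = \frac{\left(2 \cdot 95 \frac{1}{-195 + 95} - 4159\right) \frac{1}{-43113 + 18 \left(-889\right)}}{-56444} = \frac{2 \cdot 95 \frac{1}{-100} - 4159}{-43113 - 16002} \left(- \frac{1}{56444}\right) = \frac{2 \cdot 95 \left(- \frac{1}{100}\right) - 4159}{-59115} \left(- \frac{1}{56444}\right) = \left(- \frac{19}{10} - 4159\right) \left(- \frac{1}{59115}\right) \left(- \frac{1}{56444}\right) = \left(- \frac{41609}{10}\right) \left(- \frac{1}{59115}\right) \left(- \frac{1}{56444}\right) = \frac{41609}{591150} \left(- \frac{1}{56444}\right) = - \frac{41609}{33366870600}$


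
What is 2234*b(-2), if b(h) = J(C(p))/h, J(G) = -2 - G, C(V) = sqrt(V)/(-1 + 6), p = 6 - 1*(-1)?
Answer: 2234 + 1117*sqrt(7)/5 ≈ 2825.1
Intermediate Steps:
p = 7 (p = 6 + 1 = 7)
C(V) = sqrt(V)/5
b(h) = (-2 - sqrt(7)/5)/h
2234*b(-2) = 2234*((1/5)*(-10 - sqrt(7))/(-2)) = 2234*((1/5)*(-1/2)*(-10 - sqrt(7))) = 2234*(1 + sqrt(7)/10) = 2234 + 1117*sqrt(7)/5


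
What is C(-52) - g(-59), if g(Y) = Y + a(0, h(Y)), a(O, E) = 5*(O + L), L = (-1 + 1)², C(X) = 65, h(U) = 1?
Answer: 124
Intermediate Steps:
L = 0 (L = 0² = 0)
a(O, E) = 5*O (a(O, E) = 5*(O + 0) = 5*O)
g(Y) = Y (g(Y) = Y + 5*0 = Y + 0 = Y)
C(-52) - g(-59) = 65 - 1*(-59) = 65 + 59 = 124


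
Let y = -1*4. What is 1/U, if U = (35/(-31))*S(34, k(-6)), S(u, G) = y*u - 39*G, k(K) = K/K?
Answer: 31/6125 ≈ 0.0050612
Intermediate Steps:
y = -4
k(K) = 1
S(u, G) = -39*G - 4*u (S(u, G) = -4*u - 39*G = -39*G - 4*u)
U = 6125/31 (U = (35/(-31))*(-39*1 - 4*34) = (35*(-1/31))*(-39 - 136) = -35/31*(-175) = 6125/31 ≈ 197.58)
1/U = 1/(6125/31) = 31/6125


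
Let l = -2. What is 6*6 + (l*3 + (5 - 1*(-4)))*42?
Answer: 162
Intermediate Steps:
6*6 + (l*3 + (5 - 1*(-4)))*42 = 6*6 + (-2*3 + (5 - 1*(-4)))*42 = 36 + (-6 + (5 + 4))*42 = 36 + (-6 + 9)*42 = 36 + 3*42 = 36 + 126 = 162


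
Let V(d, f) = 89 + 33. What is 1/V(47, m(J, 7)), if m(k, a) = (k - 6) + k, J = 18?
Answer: 1/122 ≈ 0.0081967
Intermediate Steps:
m(k, a) = -6 + 2*k (m(k, a) = (-6 + k) + k = -6 + 2*k)
V(d, f) = 122
1/V(47, m(J, 7)) = 1/122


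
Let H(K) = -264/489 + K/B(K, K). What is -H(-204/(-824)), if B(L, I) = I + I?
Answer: 13/326 ≈ 0.039877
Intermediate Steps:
B(L, I) = 2*I
H(K) = -13/326 (H(K) = -264/489 + K/((2*K)) = -264*1/489 + K*(1/(2*K)) = -88/163 + 1/2 = -13/326)
-H(-204/(-824)) = -1*(-13/326) = 13/326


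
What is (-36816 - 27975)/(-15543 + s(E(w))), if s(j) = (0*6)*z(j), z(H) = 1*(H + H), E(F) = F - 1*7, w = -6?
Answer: 7199/1727 ≈ 4.1685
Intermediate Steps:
E(F) = -7 + F (E(F) = F - 7 = -7 + F)
z(H) = 2*H (z(H) = 1*(2*H) = 2*H)
s(j) = 0 (s(j) = (0*6)*(2*j) = 0*(2*j) = 0)
(-36816 - 27975)/(-15543 + s(E(w))) = (-36816 - 27975)/(-15543 + 0) = -64791/(-15543) = -64791*(-1/15543) = 7199/1727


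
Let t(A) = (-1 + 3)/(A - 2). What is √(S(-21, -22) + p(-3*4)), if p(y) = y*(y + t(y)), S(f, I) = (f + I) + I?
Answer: √3955/7 ≈ 8.9841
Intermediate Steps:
t(A) = 2/(-2 + A)
S(f, I) = f + 2*I (S(f, I) = (I + f) + I = f + 2*I)
p(y) = y*(y + 2/(-2 + y))
√(S(-21, -22) + p(-3*4)) = √((-21 + 2*(-22)) + (-3*4)*(2 + (-3*4)*(-2 - 3*4))/(-2 - 3*4)) = √((-21 - 44) - 12*(2 - 12*(-2 - 12))/(-2 - 12)) = √(-65 - 12*(2 - 12*(-14))/(-14)) = √(-65 - 12*(-1/14)*(2 + 168)) = √(-65 - 12*(-1/14)*170) = √(-65 + 1020/7) = √(565/7) = √3955/7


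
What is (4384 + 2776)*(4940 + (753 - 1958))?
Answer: 26742600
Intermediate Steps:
(4384 + 2776)*(4940 + (753 - 1958)) = 7160*(4940 - 1205) = 7160*3735 = 26742600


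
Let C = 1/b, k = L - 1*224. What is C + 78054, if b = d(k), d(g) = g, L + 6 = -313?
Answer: 42383321/543 ≈ 78054.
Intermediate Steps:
L = -319 (L = -6 - 313 = -319)
k = -543 (k = -319 - 1*224 = -319 - 224 = -543)
b = -543
C = -1/543 (C = 1/(-543) = -1/543 ≈ -0.0018416)
C + 78054 = -1/543 + 78054 = 42383321/543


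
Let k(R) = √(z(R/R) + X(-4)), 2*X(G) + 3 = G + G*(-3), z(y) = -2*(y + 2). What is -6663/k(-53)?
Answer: 6663*I*√14/7 ≈ 3561.5*I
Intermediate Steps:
z(y) = -4 - 2*y (z(y) = -2*(2 + y) = -4 - 2*y)
X(G) = -3/2 - G (X(G) = -3/2 + (G + G*(-3))/2 = -3/2 + (G - 3*G)/2 = -3/2 + (-2*G)/2 = -3/2 - G)
k(R) = I*√14/2 (k(R) = √((-4 - 2*R/R) + (-3/2 - 1*(-4))) = √((-4 - 2*1) + (-3/2 + 4)) = √((-4 - 2) + 5/2) = √(-6 + 5/2) = √(-7/2) = I*√14/2)
-6663/k(-53) = -6663*(-I*√14/7) = -(-6663)*I*√14/7 = 6663*I*√14/7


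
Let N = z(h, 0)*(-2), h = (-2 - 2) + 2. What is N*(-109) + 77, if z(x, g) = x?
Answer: -359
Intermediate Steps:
h = -2 (h = -4 + 2 = -2)
N = 4 (N = -2*(-2) = 4)
N*(-109) + 77 = 4*(-109) + 77 = -436 + 77 = -359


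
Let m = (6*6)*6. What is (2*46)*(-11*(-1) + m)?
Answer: 20884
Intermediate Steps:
m = 216 (m = 36*6 = 216)
(2*46)*(-11*(-1) + m) = (2*46)*(-11*(-1) + 216) = 92*(11 + 216) = 92*227 = 20884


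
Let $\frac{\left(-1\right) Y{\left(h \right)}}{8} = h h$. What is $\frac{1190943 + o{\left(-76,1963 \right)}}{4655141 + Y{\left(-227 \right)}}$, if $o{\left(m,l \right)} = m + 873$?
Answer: $\frac{108340}{385719} \approx 0.28088$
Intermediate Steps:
$o{\left(m,l \right)} = 873 + m$
$Y{\left(h \right)} = - 8 h^{2}$ ($Y{\left(h \right)} = - 8 h h = - 8 h^{2}$)
$\frac{1190943 + o{\left(-76,1963 \right)}}{4655141 + Y{\left(-227 \right)}} = \frac{1190943 + \left(873 - 76\right)}{4655141 - 8 \left(-227\right)^{2}} = \frac{1190943 + 797}{4655141 - 412232} = \frac{1191740}{4655141 - 412232} = \frac{1191740}{4242909} = 1191740 \cdot \frac{1}{4242909} = \frac{108340}{385719}$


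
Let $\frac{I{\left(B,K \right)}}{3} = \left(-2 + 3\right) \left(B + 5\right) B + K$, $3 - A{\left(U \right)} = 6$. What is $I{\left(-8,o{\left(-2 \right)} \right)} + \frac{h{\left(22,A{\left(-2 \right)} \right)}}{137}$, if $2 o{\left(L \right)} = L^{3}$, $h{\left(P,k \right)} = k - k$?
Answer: $60$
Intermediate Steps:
$A{\left(U \right)} = -3$ ($A{\left(U \right)} = 3 - 6 = -3$)
$h{\left(P,k \right)} = 0$
$o{\left(L \right)} = \frac{L^{3}}{2}$
$I{\left(B,K \right)} = 3 K + 3 B \left(5 + B\right)$ ($I{\left(B,K \right)} = 3 \left(\left(-2 + 3\right) \left(B + 5\right) B + K\right) = 3 \left(1 \left(5 + B\right) B + K\right) = 3 \left(\left(5 + B\right) B + K\right) = 3 \left(B \left(5 + B\right) + K\right) = 3 \left(K + B \left(5 + B\right)\right) = 3 K + 3 B \left(5 + B\right)$)
$I{\left(-8,o{\left(-2 \right)} \right)} + \frac{h{\left(22,A{\left(-2 \right)} \right)}}{137} = \left(3 \frac{\left(-2\right)^{3}}{2} + 3 \left(-8\right)^{2} + 15 \left(-8\right)\right) + \frac{0}{137} = \left(3 \cdot \frac{1}{2} \left(-8\right) + 3 \cdot 64 - 120\right) + 0 \cdot \frac{1}{137} = \left(3 \left(-4\right) + 192 - 120\right) + 0 = \left(-12 + 192 - 120\right) + 0 = 60 + 0 = 60$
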